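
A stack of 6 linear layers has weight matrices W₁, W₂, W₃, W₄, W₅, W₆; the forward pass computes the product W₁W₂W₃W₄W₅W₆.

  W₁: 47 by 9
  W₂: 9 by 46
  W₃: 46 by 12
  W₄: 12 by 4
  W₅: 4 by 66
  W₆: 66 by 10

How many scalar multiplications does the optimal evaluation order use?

Adjacent pairs: W₁W₂ = 47·9·46 = 19458; W₂W₃ = 9·46·12 = 4968; W₃W₄ = 46·12·4 = 2208; W₄W₅ = 12·4·66 = 3168; W₅W₆ = 4·66·10 = 2640.
Length 3: W₁..W₃: k=1: 0+4968+47·9·12=10044; k=2: 19458+0+47·46·12=45402 → min 10044 | W₂..W₄: k=2: 0+2208+9·46·4=3864; k=3: 4968+0+9·12·4=5400 → min 3864 | W₃..W₅: k=3: 0+3168+46·12·66=39600; k=4: 2208+0+46·4·66=14352 → min 14352 | W₄..W₆: k=4: 0+2640+12·4·10=3120; k=5: 3168+0+12·66·10=11088 → min 3120.
Length 4: W₁..W₄: k=1: 0+3864+47·9·4=5556; k=2: 19458+2208+47·46·4=30314; k=3: 10044+0+47·12·4=12300 → min 5556 | W₂..W₅: k=2: 0+14352+9·46·66=41676; k=3: 4968+3168+9·12·66=15264; k=4: 3864+0+9·4·66=6240 → min 6240 | W₃..W₆: k=3: 0+3120+46·12·10=8640; k=4: 2208+2640+46·4·10=6688; k=5: 14352+0+46·66·10=44712 → min 6688.
Length 5: W₁..W₅: k=1: 0+6240+47·9·66=34158; k=2: 19458+14352+47·46·66=176502; k=3: 10044+3168+47·12·66=50436; k=4: 5556+0+47·4·66=17964 → min 17964 | W₂..W₆: k=2: 0+6688+9·46·10=10828; k=3: 4968+3120+9·12·10=9168; k=4: 3864+2640+9·4·10=6864; k=5: 6240+0+9·66·10=12180 → min 6864.
Length 6: W₁..W₆: k=1: 0+6864+47·9·10=11094; k=2: 19458+6688+47·46·10=47766; k=3: 10044+3120+47·12·10=18804; k=4: 5556+2640+47·4·10=10076; k=5: 17964+0+47·66·10=48984 → min 10076.
Optimal order: ((W₁(W₂(W₃W₄)))(W₅W₆)) with cost 10076.

10076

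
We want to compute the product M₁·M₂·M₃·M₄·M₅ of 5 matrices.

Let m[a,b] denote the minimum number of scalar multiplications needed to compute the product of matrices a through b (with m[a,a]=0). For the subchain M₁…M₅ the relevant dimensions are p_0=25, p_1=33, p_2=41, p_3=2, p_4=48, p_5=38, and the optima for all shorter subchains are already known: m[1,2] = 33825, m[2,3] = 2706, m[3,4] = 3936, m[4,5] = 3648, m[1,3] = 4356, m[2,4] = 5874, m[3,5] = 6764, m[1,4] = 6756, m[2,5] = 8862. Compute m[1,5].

9904

m[1,5] = min over k∈[1,4] of m[1,k]+m[k+1,5]+p_{0}·p_k·p_{5}.
k=1: 0 + 8862 + 25·33·38 = 40212; k=2: 33825 + 6764 + 25·41·38 = 79539; k=3: 4356 + 3648 + 25·2·38 = 9904; k=4: 6756 + 0 + 25·48·38 = 52356.
Minimum: 9904 at k=3.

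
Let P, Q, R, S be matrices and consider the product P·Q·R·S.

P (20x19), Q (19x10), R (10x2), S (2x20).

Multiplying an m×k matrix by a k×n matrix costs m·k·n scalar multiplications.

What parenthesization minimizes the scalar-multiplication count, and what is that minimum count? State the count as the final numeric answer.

Adjacent pairs: PQ = 20·19·10 = 3800; QR = 19·10·2 = 380; RS = 10·2·20 = 400.
Length 3: P..R: k=1: 0+380+20·19·2=1140; k=2: 3800+0+20·10·2=4200 → min 1140 | Q..S: k=2: 0+400+19·10·20=4200; k=3: 380+0+19·2·20=1140 → min 1140.
Length 4: P..S: k=1: 0+1140+20·19·20=8740; k=2: 3800+400+20·10·20=8200; k=3: 1140+0+20·2·20=1940 → min 1940.
Optimal parenthesization: ((P·(Q·R))·S) with cost 1940.

1940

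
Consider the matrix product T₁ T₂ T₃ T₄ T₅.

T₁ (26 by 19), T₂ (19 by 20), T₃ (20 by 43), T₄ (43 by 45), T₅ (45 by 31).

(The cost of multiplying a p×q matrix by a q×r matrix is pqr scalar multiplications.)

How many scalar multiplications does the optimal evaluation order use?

92600

Adjacent pairs: T₁T₂ = 26·19·20 = 9880; T₂T₃ = 19·20·43 = 16340; T₃T₄ = 20·43·45 = 38700; T₄T₅ = 43·45·31 = 59985.
Length 3: T₁..T₃: k=1: 0+16340+26·19·43=37582; k=2: 9880+0+26·20·43=32240 → min 32240 | T₂..T₄: k=2: 0+38700+19·20·45=55800; k=3: 16340+0+19·43·45=53105 → min 53105 | T₃..T₅: k=3: 0+59985+20·43·31=86645; k=4: 38700+0+20·45·31=66600 → min 66600.
Length 4: T₁..T₄: k=1: 0+53105+26·19·45=75335; k=2: 9880+38700+26·20·45=71980; k=3: 32240+0+26·43·45=82550 → min 71980 | T₂..T₅: k=2: 0+66600+19·20·31=78380; k=3: 16340+59985+19·43·31=101652; k=4: 53105+0+19·45·31=79610 → min 78380.
Length 5: T₁..T₅: k=1: 0+78380+26·19·31=93694; k=2: 9880+66600+26·20·31=92600; k=3: 32240+59985+26·43·31=126883; k=4: 71980+0+26·45·31=108250 → min 92600.
Optimal order: ((T₁ T₂) ((T₃ T₄) T₅)) with cost 92600.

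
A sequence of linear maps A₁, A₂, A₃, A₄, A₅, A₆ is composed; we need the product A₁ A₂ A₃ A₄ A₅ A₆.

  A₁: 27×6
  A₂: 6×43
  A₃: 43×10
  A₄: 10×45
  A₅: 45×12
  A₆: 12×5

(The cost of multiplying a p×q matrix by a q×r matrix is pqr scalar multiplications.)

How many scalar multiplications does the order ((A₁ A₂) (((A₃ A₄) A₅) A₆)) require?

57921

(A₁ A₂): 27×6 by 6×43 → 27×43, cost 27·6·43 = 6966
(A₃ A₄): 43×10 by 10×45 → 43×45, cost 43·10·45 = 19350
((A₃ A₄) A₅): 43×45 by 45×12 → 43×12, cost 43·45·12 = 23220; cumulative 42570
(((A₃ A₄) A₅) A₆): 43×12 by 12×5 → 43×5, cost 43·12·5 = 2580; cumulative 45150
((A₁ A₂) (((A₃ A₄) A₅) A₆)): 27×43 by 43×5 → 27×5, cost 27·43·5 = 5805; cumulative 57921
Total: 57921 scalar multiplications.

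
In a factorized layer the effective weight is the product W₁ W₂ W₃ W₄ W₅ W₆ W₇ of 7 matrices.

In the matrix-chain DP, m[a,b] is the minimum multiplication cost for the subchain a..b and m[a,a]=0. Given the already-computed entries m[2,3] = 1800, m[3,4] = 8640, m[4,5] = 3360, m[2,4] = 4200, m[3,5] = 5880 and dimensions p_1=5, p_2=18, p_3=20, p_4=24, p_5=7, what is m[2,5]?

m[2,5] = min over k∈[2,4] of m[2,k]+m[k+1,5]+p_{1}·p_k·p_{5}.
k=2: 0 + 5880 + 5·18·7 = 6510; k=3: 1800 + 3360 + 5·20·7 = 5860; k=4: 4200 + 0 + 5·24·7 = 5040.
Minimum: 5040 at k=4.

5040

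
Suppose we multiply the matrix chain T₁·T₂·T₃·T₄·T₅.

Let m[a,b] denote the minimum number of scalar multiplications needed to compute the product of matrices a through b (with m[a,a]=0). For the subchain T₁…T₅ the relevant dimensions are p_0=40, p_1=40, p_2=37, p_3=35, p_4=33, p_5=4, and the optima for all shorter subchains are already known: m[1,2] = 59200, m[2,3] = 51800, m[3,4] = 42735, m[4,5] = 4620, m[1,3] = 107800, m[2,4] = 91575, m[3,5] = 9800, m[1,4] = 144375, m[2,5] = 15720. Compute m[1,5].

22120

m[1,5] = min over k∈[1,4] of m[1,k]+m[k+1,5]+p_{0}·p_k·p_{5}.
k=1: 0 + 15720 + 40·40·4 = 22120; k=2: 59200 + 9800 + 40·37·4 = 74920; k=3: 107800 + 4620 + 40·35·4 = 118020; k=4: 144375 + 0 + 40·33·4 = 149655.
Minimum: 22120 at k=1.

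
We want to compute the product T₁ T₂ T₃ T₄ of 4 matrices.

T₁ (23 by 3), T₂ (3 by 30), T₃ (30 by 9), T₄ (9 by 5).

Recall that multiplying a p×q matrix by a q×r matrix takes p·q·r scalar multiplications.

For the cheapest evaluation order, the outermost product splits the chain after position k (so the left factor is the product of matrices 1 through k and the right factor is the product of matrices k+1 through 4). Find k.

1

Adjacent pairs: T₁T₂ = 23·3·30 = 2070; T₂T₃ = 3·30·9 = 810; T₃T₄ = 30·9·5 = 1350.
Length 3: T₁..T₃: k=1: 0+810+23·3·9=1431; k=2: 2070+0+23·30·9=8280 → min 1431 | T₂..T₄: k=2: 0+1350+3·30·5=1800; k=3: 810+0+3·9·5=945 → min 945.
Top-level splits: k=1: (T₁..T₁)·(T₂..T₄) → 0+945+23·3·5 = 1290; k=2: (T₁..T₂)·(T₃..T₄) → 2070+1350+23·30·5 = 6870; k=3: (T₁..T₃)·(T₄..T₄) → 1431+0+23·9·5 = 2466.
Best split is after T₁, i.e. k = 1.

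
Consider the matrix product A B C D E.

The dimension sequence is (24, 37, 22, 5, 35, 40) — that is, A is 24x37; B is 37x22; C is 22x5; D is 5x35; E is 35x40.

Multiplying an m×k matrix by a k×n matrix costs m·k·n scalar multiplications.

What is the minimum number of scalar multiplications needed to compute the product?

20310

Adjacent pairs: AB = 24·37·22 = 19536; BC = 37·22·5 = 4070; CD = 22·5·35 = 3850; DE = 5·35·40 = 7000.
Length 3: A..C: k=1: 0+4070+24·37·5=8510; k=2: 19536+0+24·22·5=22176 → min 8510 | B..D: k=2: 0+3850+37·22·35=32340; k=3: 4070+0+37·5·35=10545 → min 10545 | C..E: k=3: 0+7000+22·5·40=11400; k=4: 3850+0+22·35·40=34650 → min 11400.
Length 4: A..D: k=1: 0+10545+24·37·35=41625; k=2: 19536+3850+24·22·35=41866; k=3: 8510+0+24·5·35=12710 → min 12710 | B..E: k=2: 0+11400+37·22·40=43960; k=3: 4070+7000+37·5·40=18470; k=4: 10545+0+37·35·40=62345 → min 18470.
Length 5: A..E: k=1: 0+18470+24·37·40=53990; k=2: 19536+11400+24·22·40=52056; k=3: 8510+7000+24·5·40=20310; k=4: 12710+0+24·35·40=46310 → min 20310.
Optimal order: ((A (B C)) (D E)) with cost 20310.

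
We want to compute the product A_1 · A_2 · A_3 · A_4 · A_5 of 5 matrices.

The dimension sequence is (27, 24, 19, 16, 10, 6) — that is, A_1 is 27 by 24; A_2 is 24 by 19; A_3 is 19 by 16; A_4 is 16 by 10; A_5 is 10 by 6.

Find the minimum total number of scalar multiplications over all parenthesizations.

9408

Adjacent pairs: A_1A_2 = 27·24·19 = 12312; A_2A_3 = 24·19·16 = 7296; A_3A_4 = 19·16·10 = 3040; A_4A_5 = 16·10·6 = 960.
Length 3: A_1..A_3: k=1: 0+7296+27·24·16=17664; k=2: 12312+0+27·19·16=20520 → min 17664 | A_2..A_4: k=2: 0+3040+24·19·10=7600; k=3: 7296+0+24·16·10=11136 → min 7600 | A_3..A_5: k=3: 0+960+19·16·6=2784; k=4: 3040+0+19·10·6=4180 → min 2784.
Length 4: A_1..A_4: k=1: 0+7600+27·24·10=14080; k=2: 12312+3040+27·19·10=20482; k=3: 17664+0+27·16·10=21984 → min 14080 | A_2..A_5: k=2: 0+2784+24·19·6=5520; k=3: 7296+960+24·16·6=10560; k=4: 7600+0+24·10·6=9040 → min 5520.
Length 5: A_1..A_5: k=1: 0+5520+27·24·6=9408; k=2: 12312+2784+27·19·6=18174; k=3: 17664+960+27·16·6=21216; k=4: 14080+0+27·10·6=15700 → min 9408.
Optimal order: (A_1 · (A_2 · (A_3 · (A_4 · A_5)))) with cost 9408.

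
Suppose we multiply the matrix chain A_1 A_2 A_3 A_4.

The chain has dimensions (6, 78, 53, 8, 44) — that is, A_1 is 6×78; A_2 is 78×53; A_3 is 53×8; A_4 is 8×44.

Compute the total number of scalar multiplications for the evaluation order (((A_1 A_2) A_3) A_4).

(A_1 A_2): 6×78 by 78×53 → 6×53, cost 6·78·53 = 24804
((A_1 A_2) A_3): 6×53 by 53×8 → 6×8, cost 6·53·8 = 2544; cumulative 27348
(((A_1 A_2) A_3) A_4): 6×8 by 8×44 → 6×44, cost 6·8·44 = 2112; cumulative 29460
Total: 29460 scalar multiplications.

29460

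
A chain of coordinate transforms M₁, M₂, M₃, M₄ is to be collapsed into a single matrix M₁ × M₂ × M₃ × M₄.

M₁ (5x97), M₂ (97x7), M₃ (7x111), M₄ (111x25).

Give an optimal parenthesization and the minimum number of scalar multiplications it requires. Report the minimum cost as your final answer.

21155

Adjacent pairs: M₁M₂ = 5·97·7 = 3395; M₂M₃ = 97·7·111 = 75369; M₃M₄ = 7·111·25 = 19425.
Length 3: M₁..M₃: k=1: 0+75369+5·97·111=129204; k=2: 3395+0+5·7·111=7280 → min 7280 | M₂..M₄: k=2: 0+19425+97·7·25=36400; k=3: 75369+0+97·111·25=344544 → min 36400.
Length 4: M₁..M₄: k=1: 0+36400+5·97·25=48525; k=2: 3395+19425+5·7·25=23695; k=3: 7280+0+5·111·25=21155 → min 21155.
Optimal parenthesization: (((M₁ × M₂) × M₃) × M₄) with cost 21155.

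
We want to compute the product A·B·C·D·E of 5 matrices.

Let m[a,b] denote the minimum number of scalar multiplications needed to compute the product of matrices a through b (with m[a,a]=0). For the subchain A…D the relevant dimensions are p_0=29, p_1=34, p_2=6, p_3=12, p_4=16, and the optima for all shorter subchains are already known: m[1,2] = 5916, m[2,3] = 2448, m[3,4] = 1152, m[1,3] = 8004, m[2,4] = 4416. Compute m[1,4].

9852

m[1,4] = min over k∈[1,3] of m[1,k]+m[k+1,4]+p_{0}·p_k·p_{4}.
k=1: 0 + 4416 + 29·34·16 = 20192; k=2: 5916 + 1152 + 29·6·16 = 9852; k=3: 8004 + 0 + 29·12·16 = 13572.
Minimum: 9852 at k=2.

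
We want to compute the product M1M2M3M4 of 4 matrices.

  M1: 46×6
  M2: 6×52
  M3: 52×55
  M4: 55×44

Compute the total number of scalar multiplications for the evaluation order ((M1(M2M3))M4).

(M2M3): 6×52 by 52×55 → 6×55, cost 6·52·55 = 17160
(M1(M2M3)): 46×6 by 6×55 → 46×55, cost 46·6·55 = 15180; cumulative 32340
((M1(M2M3))M4): 46×55 by 55×44 → 46×44, cost 46·55·44 = 111320; cumulative 143660
Total: 143660 scalar multiplications.

143660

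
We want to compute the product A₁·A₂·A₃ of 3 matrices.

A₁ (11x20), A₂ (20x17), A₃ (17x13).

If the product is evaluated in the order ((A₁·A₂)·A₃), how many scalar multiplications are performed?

6171

(A₁·A₂): 11×20 by 20×17 → 11×17, cost 11·20·17 = 3740
((A₁·A₂)·A₃): 11×17 by 17×13 → 11×13, cost 11·17·13 = 2431; cumulative 6171
Total: 6171 scalar multiplications.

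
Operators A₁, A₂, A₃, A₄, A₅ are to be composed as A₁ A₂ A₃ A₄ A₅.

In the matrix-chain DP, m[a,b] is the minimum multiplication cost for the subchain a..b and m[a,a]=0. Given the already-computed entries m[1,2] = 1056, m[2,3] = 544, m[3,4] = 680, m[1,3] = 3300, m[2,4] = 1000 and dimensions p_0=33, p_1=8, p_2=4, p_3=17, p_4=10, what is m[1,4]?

m[1,4] = min over k∈[1,3] of m[1,k]+m[k+1,4]+p_{0}·p_k·p_{4}.
k=1: 0 + 1000 + 33·8·10 = 3640; k=2: 1056 + 680 + 33·4·10 = 3056; k=3: 3300 + 0 + 33·17·10 = 8910.
Minimum: 3056 at k=2.

3056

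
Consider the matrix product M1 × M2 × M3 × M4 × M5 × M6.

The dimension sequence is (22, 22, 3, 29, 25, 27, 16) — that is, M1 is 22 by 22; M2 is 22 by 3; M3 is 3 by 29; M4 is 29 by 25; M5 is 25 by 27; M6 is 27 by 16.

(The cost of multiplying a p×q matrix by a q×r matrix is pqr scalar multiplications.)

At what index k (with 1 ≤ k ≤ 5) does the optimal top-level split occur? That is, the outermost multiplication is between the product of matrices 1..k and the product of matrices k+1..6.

2

Adjacent pairs: M1M2 = 22·22·3 = 1452; M2M3 = 22·3·29 = 1914; M3M4 = 3·29·25 = 2175; M4M5 = 29·25·27 = 19575; M5M6 = 25·27·16 = 10800.
Length 3: M1..M3: k=1: 0+1914+22·22·29=15950; k=2: 1452+0+22·3·29=3366 → min 3366 | M2..M4: k=2: 0+2175+22·3·25=3825; k=3: 1914+0+22·29·25=17864 → min 3825 | M3..M5: k=3: 0+19575+3·29·27=21924; k=4: 2175+0+3·25·27=4200 → min 4200 | M4..M6: k=4: 0+10800+29·25·16=22400; k=5: 19575+0+29·27·16=32103 → min 22400.
Length 4: M1..M4: k=1: 0+3825+22·22·25=15925; k=2: 1452+2175+22·3·25=5277; k=3: 3366+0+22·29·25=19316 → min 5277 | M2..M5: k=2: 0+4200+22·3·27=5982; k=3: 1914+19575+22·29·27=38715; k=4: 3825+0+22·25·27=18675 → min 5982 | M3..M6: k=3: 0+22400+3·29·16=23792; k=4: 2175+10800+3·25·16=14175; k=5: 4200+0+3·27·16=5496 → min 5496.
Length 5: M1..M5: k=1: 0+5982+22·22·27=19050; k=2: 1452+4200+22·3·27=7434; k=3: 3366+19575+22·29·27=40167; k=4: 5277+0+22·25·27=20127 → min 7434 | M2..M6: k=2: 0+5496+22·3·16=6552; k=3: 1914+22400+22·29·16=34522; k=4: 3825+10800+22·25·16=23425; k=5: 5982+0+22·27·16=15486 → min 6552.
Top-level splits: k=1: (M1..M1)·(M2..M6) → 0+6552+22·22·16 = 14296; k=2: (M1..M2)·(M3..M6) → 1452+5496+22·3·16 = 8004; k=3: (M1..M3)·(M4..M6) → 3366+22400+22·29·16 = 35974; k=4: (M1..M4)·(M5..M6) → 5277+10800+22·25·16 = 24877; k=5: (M1..M5)·(M6..M6) → 7434+0+22·27·16 = 16938.
Best split is after M2, i.e. k = 2.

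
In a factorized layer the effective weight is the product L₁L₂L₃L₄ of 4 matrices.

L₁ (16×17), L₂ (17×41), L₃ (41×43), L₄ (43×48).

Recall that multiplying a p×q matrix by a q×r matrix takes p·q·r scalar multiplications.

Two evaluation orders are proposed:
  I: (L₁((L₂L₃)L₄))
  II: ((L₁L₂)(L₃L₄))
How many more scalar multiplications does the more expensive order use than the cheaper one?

Order I = (L₁((L₂L₃)L₄)): (L₂L₃): 17×41 by 41×43 → 17×43, cost 17·41·43 = 29971; ((L₂L₃)L₄): 17×43 by 43×48 → 17×48, cost 17·43·48 = 35088; cumulative 65059; (L₁((L₂L₃)L₄)): 16×17 by 17×48 → 16×48, cost 16·17·48 = 13056; cumulative 78115. Total 78115.
Order II = ((L₁L₂)(L₃L₄)): (L₁L₂): 16×17 by 17×41 → 16×41, cost 16·17·41 = 11152; (L₃L₄): 41×43 by 43×48 → 41×48, cost 41·43·48 = 84624; ((L₁L₂)(L₃L₄)): 16×41 by 41×48 → 16×48, cost 16·41·48 = 31488; cumulative 127264. Total 127264.
Difference: |78115 − 127264| = 49149.

49149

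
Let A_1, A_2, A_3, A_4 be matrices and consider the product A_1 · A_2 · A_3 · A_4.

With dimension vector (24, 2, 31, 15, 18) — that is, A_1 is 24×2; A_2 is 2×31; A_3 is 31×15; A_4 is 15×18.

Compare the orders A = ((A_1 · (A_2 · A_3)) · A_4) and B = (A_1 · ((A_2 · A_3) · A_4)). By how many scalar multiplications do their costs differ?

5796

Order A = ((A_1 · (A_2 · A_3)) · A_4): (A_2 · A_3): 2×31 by 31×15 → 2×15, cost 2·31·15 = 930; (A_1 · (A_2 · A_3)): 24×2 by 2×15 → 24×15, cost 24·2·15 = 720; cumulative 1650; ((A_1 · (A_2 · A_3)) · A_4): 24×15 by 15×18 → 24×18, cost 24·15·18 = 6480; cumulative 8130. Total 8130.
Order B = (A_1 · ((A_2 · A_3) · A_4)): (A_2 · A_3): 2×31 by 31×15 → 2×15, cost 2·31·15 = 930; ((A_2 · A_3) · A_4): 2×15 by 15×18 → 2×18, cost 2·15·18 = 540; cumulative 1470; (A_1 · ((A_2 · A_3) · A_4)): 24×2 by 2×18 → 24×18, cost 24·2·18 = 864; cumulative 2334. Total 2334.
Difference: |8130 − 2334| = 5796.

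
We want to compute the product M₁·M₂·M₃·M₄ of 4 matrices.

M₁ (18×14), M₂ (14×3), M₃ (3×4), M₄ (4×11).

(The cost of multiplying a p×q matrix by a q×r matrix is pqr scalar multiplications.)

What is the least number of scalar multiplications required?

Adjacent pairs: M₁M₂ = 18·14·3 = 756; M₂M₃ = 14·3·4 = 168; M₃M₄ = 3·4·11 = 132.
Length 3: M₁..M₃: k=1: 0+168+18·14·4=1176; k=2: 756+0+18·3·4=972 → min 972 | M₂..M₄: k=2: 0+132+14·3·11=594; k=3: 168+0+14·4·11=784 → min 594.
Length 4: M₁..M₄: k=1: 0+594+18·14·11=3366; k=2: 756+132+18·3·11=1482; k=3: 972+0+18·4·11=1764 → min 1482.
Optimal order: ((M₁·M₂)·(M₃·M₄)) with cost 1482.

1482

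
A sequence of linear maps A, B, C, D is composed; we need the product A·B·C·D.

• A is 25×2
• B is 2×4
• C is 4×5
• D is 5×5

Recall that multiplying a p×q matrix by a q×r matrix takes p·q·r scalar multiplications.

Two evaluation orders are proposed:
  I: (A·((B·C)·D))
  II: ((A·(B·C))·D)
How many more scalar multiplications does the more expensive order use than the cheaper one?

575

Order I = (A·((B·C)·D)): (B·C): 2×4 by 4×5 → 2×5, cost 2·4·5 = 40; ((B·C)·D): 2×5 by 5×5 → 2×5, cost 2·5·5 = 50; cumulative 90; (A·((B·C)·D)): 25×2 by 2×5 → 25×5, cost 25·2·5 = 250; cumulative 340. Total 340.
Order II = ((A·(B·C))·D): (B·C): 2×4 by 4×5 → 2×5, cost 2·4·5 = 40; (A·(B·C)): 25×2 by 2×5 → 25×5, cost 25·2·5 = 250; cumulative 290; ((A·(B·C))·D): 25×5 by 5×5 → 25×5, cost 25·5·5 = 625; cumulative 915. Total 915.
Difference: |340 − 915| = 575.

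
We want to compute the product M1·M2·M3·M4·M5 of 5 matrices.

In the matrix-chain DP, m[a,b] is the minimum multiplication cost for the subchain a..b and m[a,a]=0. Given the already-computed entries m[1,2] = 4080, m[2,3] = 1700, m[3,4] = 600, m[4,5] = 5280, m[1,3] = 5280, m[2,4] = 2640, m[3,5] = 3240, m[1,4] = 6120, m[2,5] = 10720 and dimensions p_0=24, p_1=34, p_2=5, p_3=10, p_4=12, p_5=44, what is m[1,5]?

12600

m[1,5] = min over k∈[1,4] of m[1,k]+m[k+1,5]+p_{0}·p_k·p_{5}.
k=1: 0 + 10720 + 24·34·44 = 46624; k=2: 4080 + 3240 + 24·5·44 = 12600; k=3: 5280 + 5280 + 24·10·44 = 21120; k=4: 6120 + 0 + 24·12·44 = 18792.
Minimum: 12600 at k=2.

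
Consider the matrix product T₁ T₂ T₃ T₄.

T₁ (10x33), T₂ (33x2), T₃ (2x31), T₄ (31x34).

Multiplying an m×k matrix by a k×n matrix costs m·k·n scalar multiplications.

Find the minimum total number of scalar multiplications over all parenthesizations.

Adjacent pairs: T₁T₂ = 10·33·2 = 660; T₂T₃ = 33·2·31 = 2046; T₃T₄ = 2·31·34 = 2108.
Length 3: T₁..T₃: k=1: 0+2046+10·33·31=12276; k=2: 660+0+10·2·31=1280 → min 1280 | T₂..T₄: k=2: 0+2108+33·2·34=4352; k=3: 2046+0+33·31·34=36828 → min 4352.
Length 4: T₁..T₄: k=1: 0+4352+10·33·34=15572; k=2: 660+2108+10·2·34=3448; k=3: 1280+0+10·31·34=11820 → min 3448.
Optimal order: ((T₁ T₂) (T₃ T₄)) with cost 3448.

3448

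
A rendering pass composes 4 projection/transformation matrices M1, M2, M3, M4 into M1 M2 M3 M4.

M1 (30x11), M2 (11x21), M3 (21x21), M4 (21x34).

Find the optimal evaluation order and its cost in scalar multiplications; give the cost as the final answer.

Adjacent pairs: M1M2 = 30·11·21 = 6930; M2M3 = 11·21·21 = 4851; M3M4 = 21·21·34 = 14994.
Length 3: M1..M3: k=1: 0+4851+30·11·21=11781; k=2: 6930+0+30·21·21=20160 → min 11781 | M2..M4: k=2: 0+14994+11·21·34=22848; k=3: 4851+0+11·21·34=12705 → min 12705.
Length 4: M1..M4: k=1: 0+12705+30·11·34=23925; k=2: 6930+14994+30·21·34=43344; k=3: 11781+0+30·21·34=33201 → min 23925.
Optimal parenthesization: (M1 ((M2 M3) M4)) with cost 23925.

23925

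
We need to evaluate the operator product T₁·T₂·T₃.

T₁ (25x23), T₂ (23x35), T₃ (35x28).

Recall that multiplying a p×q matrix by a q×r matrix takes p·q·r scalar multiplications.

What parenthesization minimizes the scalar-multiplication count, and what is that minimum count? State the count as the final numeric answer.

38640

(T₁·(T₂·T₃)): cost 38640.
((T₁·T₂)·T₃): cost 44625.
Optimal: (T₁·(T₂·T₃)) with cost 38640.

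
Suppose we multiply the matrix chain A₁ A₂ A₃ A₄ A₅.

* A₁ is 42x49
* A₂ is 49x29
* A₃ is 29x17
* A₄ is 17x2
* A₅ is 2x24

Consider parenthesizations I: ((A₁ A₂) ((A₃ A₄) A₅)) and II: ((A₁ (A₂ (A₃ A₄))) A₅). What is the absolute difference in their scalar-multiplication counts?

Order I = ((A₁ A₂) ((A₃ A₄) A₅)): (A₁ A₂): 42×49 by 49×29 → 42×29, cost 42·49·29 = 59682; (A₃ A₄): 29×17 by 17×2 → 29×2, cost 29·17·2 = 986; ((A₃ A₄) A₅): 29×2 by 2×24 → 29×24, cost 29·2·24 = 1392; cumulative 2378; ((A₁ A₂) ((A₃ A₄) A₅)): 42×29 by 29×24 → 42×24, cost 42·29·24 = 29232; cumulative 91292. Total 91292.
Order II = ((A₁ (A₂ (A₃ A₄))) A₅): (A₃ A₄): 29×17 by 17×2 → 29×2, cost 29·17·2 = 986; (A₂ (A₃ A₄)): 49×29 by 29×2 → 49×2, cost 49·29·2 = 2842; cumulative 3828; (A₁ (A₂ (A₃ A₄))): 42×49 by 49×2 → 42×2, cost 42·49·2 = 4116; cumulative 7944; ((A₁ (A₂ (A₃ A₄))) A₅): 42×2 by 2×24 → 42×24, cost 42·2·24 = 2016; cumulative 9960. Total 9960.
Difference: |91292 − 9960| = 81332.

81332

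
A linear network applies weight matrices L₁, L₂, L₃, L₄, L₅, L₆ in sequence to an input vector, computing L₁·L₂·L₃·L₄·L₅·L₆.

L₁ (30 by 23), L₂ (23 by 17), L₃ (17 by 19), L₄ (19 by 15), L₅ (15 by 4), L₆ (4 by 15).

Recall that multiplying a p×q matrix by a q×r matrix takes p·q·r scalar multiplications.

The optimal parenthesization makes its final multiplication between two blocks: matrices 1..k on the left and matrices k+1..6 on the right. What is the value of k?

Adjacent pairs: L₁L₂ = 30·23·17 = 11730; L₂L₃ = 23·17·19 = 7429; L₃L₄ = 17·19·15 = 4845; L₄L₅ = 19·15·4 = 1140; L₅L₆ = 15·4·15 = 900.
Length 3: L₁..L₃: k=1: 0+7429+30·23·19=20539; k=2: 11730+0+30·17·19=21420 → min 20539 | L₂..L₄: k=2: 0+4845+23·17·15=10710; k=3: 7429+0+23·19·15=13984 → min 10710 | L₃..L₅: k=3: 0+1140+17·19·4=2432; k=4: 4845+0+17·15·4=5865 → min 2432 | L₄..L₆: k=4: 0+900+19·15·15=5175; k=5: 1140+0+19·4·15=2280 → min 2280.
Length 4: L₁..L₄: k=1: 0+10710+30·23·15=21060; k=2: 11730+4845+30·17·15=24225; k=3: 20539+0+30·19·15=29089 → min 21060 | L₂..L₅: k=2: 0+2432+23·17·4=3996; k=3: 7429+1140+23·19·4=10317; k=4: 10710+0+23·15·4=12090 → min 3996 | L₃..L₆: k=3: 0+2280+17·19·15=7125; k=4: 4845+900+17·15·15=9570; k=5: 2432+0+17·4·15=3452 → min 3452.
Length 5: L₁..L₅: k=1: 0+3996+30·23·4=6756; k=2: 11730+2432+30·17·4=16202; k=3: 20539+1140+30·19·4=23959; k=4: 21060+0+30·15·4=22860 → min 6756 | L₂..L₆: k=2: 0+3452+23·17·15=9317; k=3: 7429+2280+23·19·15=16264; k=4: 10710+900+23·15·15=16785; k=5: 3996+0+23·4·15=5376 → min 5376.
Top-level splits: k=1: (L₁..L₁)·(L₂..L₆) → 0+5376+30·23·15 = 15726; k=2: (L₁..L₂)·(L₃..L₆) → 11730+3452+30·17·15 = 22832; k=3: (L₁..L₃)·(L₄..L₆) → 20539+2280+30·19·15 = 31369; k=4: (L₁..L₄)·(L₅..L₆) → 21060+900+30·15·15 = 28710; k=5: (L₁..L₅)·(L₆..L₆) → 6756+0+30·4·15 = 8556.
Best split is after L₅, i.e. k = 5.

5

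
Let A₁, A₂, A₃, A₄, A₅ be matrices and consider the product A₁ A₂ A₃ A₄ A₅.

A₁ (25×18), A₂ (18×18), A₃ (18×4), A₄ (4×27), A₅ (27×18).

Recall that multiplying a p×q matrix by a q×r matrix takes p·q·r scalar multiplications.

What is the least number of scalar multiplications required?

Adjacent pairs: A₁A₂ = 25·18·18 = 8100; A₂A₃ = 18·18·4 = 1296; A₃A₄ = 18·4·27 = 1944; A₄A₅ = 4·27·18 = 1944.
Length 3: A₁..A₃: k=1: 0+1296+25·18·4=3096; k=2: 8100+0+25·18·4=9900 → min 3096 | A₂..A₄: k=2: 0+1944+18·18·27=10692; k=3: 1296+0+18·4·27=3240 → min 3240 | A₃..A₅: k=3: 0+1944+18·4·18=3240; k=4: 1944+0+18·27·18=10692 → min 3240.
Length 4: A₁..A₄: k=1: 0+3240+25·18·27=15390; k=2: 8100+1944+25·18·27=22194; k=3: 3096+0+25·4·27=5796 → min 5796 | A₂..A₅: k=2: 0+3240+18·18·18=9072; k=3: 1296+1944+18·4·18=4536; k=4: 3240+0+18·27·18=11988 → min 4536.
Length 5: A₁..A₅: k=1: 0+4536+25·18·18=12636; k=2: 8100+3240+25·18·18=19440; k=3: 3096+1944+25·4·18=6840; k=4: 5796+0+25·27·18=17946 → min 6840.
Optimal order: ((A₁ (A₂ A₃)) (A₄ A₅)) with cost 6840.

6840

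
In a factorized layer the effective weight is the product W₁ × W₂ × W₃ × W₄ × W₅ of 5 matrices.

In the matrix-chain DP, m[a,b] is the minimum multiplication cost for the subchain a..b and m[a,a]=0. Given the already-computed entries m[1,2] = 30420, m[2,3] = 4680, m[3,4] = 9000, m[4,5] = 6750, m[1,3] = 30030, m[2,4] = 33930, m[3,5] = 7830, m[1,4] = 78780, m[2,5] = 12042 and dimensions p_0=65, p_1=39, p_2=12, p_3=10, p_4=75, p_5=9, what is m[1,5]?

34857

m[1,5] = min over k∈[1,4] of m[1,k]+m[k+1,5]+p_{0}·p_k·p_{5}.
k=1: 0 + 12042 + 65·39·9 = 34857; k=2: 30420 + 7830 + 65·12·9 = 45270; k=3: 30030 + 6750 + 65·10·9 = 42630; k=4: 78780 + 0 + 65·75·9 = 122655.
Minimum: 34857 at k=1.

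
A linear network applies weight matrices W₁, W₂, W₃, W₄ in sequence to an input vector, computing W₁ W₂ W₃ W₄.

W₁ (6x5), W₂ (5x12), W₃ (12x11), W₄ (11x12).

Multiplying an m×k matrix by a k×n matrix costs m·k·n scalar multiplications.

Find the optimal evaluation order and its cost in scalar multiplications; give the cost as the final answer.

Adjacent pairs: W₁W₂ = 6·5·12 = 360; W₂W₃ = 5·12·11 = 660; W₃W₄ = 12·11·12 = 1584.
Length 3: W₁..W₃: k=1: 0+660+6·5·11=990; k=2: 360+0+6·12·11=1152 → min 990 | W₂..W₄: k=2: 0+1584+5·12·12=2304; k=3: 660+0+5·11·12=1320 → min 1320.
Length 4: W₁..W₄: k=1: 0+1320+6·5·12=1680; k=2: 360+1584+6·12·12=2808; k=3: 990+0+6·11·12=1782 → min 1680.
Optimal parenthesization: (W₁ ((W₂ W₃) W₄)) with cost 1680.

1680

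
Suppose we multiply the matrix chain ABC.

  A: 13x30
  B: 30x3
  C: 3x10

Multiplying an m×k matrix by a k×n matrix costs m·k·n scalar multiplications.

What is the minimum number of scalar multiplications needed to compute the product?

Order (A(BC)): (BC): 30×3 by 3×10 → 30×10, cost 30·3·10 = 900; (A(BC)): 13×30 by 30×10 → 13×10, cost 13·30·10 = 3900; cumulative 4800. Total 4800.
Order ((AB)C): (AB): 13×30 by 30×3 → 13×3, cost 13·30·3 = 1170; ((AB)C): 13×3 by 3×10 → 13×10, cost 13·3·10 = 390; cumulative 1560. Total 1560.
Minimum: 1560.

1560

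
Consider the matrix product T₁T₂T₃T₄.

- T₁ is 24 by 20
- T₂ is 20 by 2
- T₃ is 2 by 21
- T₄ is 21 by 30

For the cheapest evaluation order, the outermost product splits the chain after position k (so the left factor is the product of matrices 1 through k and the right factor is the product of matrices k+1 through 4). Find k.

Adjacent pairs: T₁T₂ = 24·20·2 = 960; T₂T₃ = 20·2·21 = 840; T₃T₄ = 2·21·30 = 1260.
Length 3: T₁..T₃: k=1: 0+840+24·20·21=10920; k=2: 960+0+24·2·21=1968 → min 1968 | T₂..T₄: k=2: 0+1260+20·2·30=2460; k=3: 840+0+20·21·30=13440 → min 2460.
Top-level splits: k=1: (T₁..T₁)·(T₂..T₄) → 0+2460+24·20·30 = 16860; k=2: (T₁..T₂)·(T₃..T₄) → 960+1260+24·2·30 = 3660; k=3: (T₁..T₃)·(T₄..T₄) → 1968+0+24·21·30 = 17088.
Best split is after T₂, i.e. k = 2.

2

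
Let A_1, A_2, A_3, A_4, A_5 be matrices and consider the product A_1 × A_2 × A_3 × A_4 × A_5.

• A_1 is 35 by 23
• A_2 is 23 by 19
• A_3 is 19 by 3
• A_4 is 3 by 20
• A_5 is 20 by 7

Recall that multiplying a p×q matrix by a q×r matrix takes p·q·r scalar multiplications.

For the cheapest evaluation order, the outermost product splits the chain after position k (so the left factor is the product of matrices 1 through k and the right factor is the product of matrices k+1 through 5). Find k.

3

Adjacent pairs: A_1A_2 = 35·23·19 = 15295; A_2A_3 = 23·19·3 = 1311; A_3A_4 = 19·3·20 = 1140; A_4A_5 = 3·20·7 = 420.
Length 3: A_1..A_3: k=1: 0+1311+35·23·3=3726; k=2: 15295+0+35·19·3=17290 → min 3726 | A_2..A_4: k=2: 0+1140+23·19·20=9880; k=3: 1311+0+23·3·20=2691 → min 2691 | A_3..A_5: k=3: 0+420+19·3·7=819; k=4: 1140+0+19·20·7=3800 → min 819.
Length 4: A_1..A_4: k=1: 0+2691+35·23·20=18791; k=2: 15295+1140+35·19·20=29735; k=3: 3726+0+35·3·20=5826 → min 5826 | A_2..A_5: k=2: 0+819+23·19·7=3878; k=3: 1311+420+23·3·7=2214; k=4: 2691+0+23·20·7=5911 → min 2214.
Top-level splits: k=1: (A_1..A_1)·(A_2..A_5) → 0+2214+35·23·7 = 7849; k=2: (A_1..A_2)·(A_3..A_5) → 15295+819+35·19·7 = 20769; k=3: (A_1..A_3)·(A_4..A_5) → 3726+420+35·3·7 = 4881; k=4: (A_1..A_4)·(A_5..A_5) → 5826+0+35·20·7 = 10726.
Best split is after A_3, i.e. k = 3.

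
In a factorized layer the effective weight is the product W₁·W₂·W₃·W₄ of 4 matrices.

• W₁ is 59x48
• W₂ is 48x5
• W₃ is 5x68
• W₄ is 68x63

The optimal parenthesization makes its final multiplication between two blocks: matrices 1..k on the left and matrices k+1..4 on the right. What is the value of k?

Adjacent pairs: W₁W₂ = 59·48·5 = 14160; W₂W₃ = 48·5·68 = 16320; W₃W₄ = 5·68·63 = 21420.
Length 3: W₁..W₃: k=1: 0+16320+59·48·68=208896; k=2: 14160+0+59·5·68=34220 → min 34220 | W₂..W₄: k=2: 0+21420+48·5·63=36540; k=3: 16320+0+48·68·63=221952 → min 36540.
Top-level splits: k=1: (W₁..W₁)·(W₂..W₄) → 0+36540+59·48·63 = 214956; k=2: (W₁..W₂)·(W₃..W₄) → 14160+21420+59·5·63 = 54165; k=3: (W₁..W₃)·(W₄..W₄) → 34220+0+59·68·63 = 286976.
Best split is after W₂, i.e. k = 2.

2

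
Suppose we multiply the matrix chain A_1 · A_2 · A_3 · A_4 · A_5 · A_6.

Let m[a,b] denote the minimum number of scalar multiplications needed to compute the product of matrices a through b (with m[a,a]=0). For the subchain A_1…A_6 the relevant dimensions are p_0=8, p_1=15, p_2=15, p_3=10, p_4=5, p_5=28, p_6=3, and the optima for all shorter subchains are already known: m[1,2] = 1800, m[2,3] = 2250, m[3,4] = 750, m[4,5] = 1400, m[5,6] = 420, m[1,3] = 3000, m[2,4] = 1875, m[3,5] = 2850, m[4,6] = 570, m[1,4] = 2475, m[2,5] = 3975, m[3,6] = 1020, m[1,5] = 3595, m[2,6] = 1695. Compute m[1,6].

2055

m[1,6] = min over k∈[1,5] of m[1,k]+m[k+1,6]+p_{0}·p_k·p_{6}.
k=1: 0 + 1695 + 8·15·3 = 2055; k=2: 1800 + 1020 + 8·15·3 = 3180; k=3: 3000 + 570 + 8·10·3 = 3810; k=4: 2475 + 420 + 8·5·3 = 3015; k=5: 3595 + 0 + 8·28·3 = 4267.
Minimum: 2055 at k=1.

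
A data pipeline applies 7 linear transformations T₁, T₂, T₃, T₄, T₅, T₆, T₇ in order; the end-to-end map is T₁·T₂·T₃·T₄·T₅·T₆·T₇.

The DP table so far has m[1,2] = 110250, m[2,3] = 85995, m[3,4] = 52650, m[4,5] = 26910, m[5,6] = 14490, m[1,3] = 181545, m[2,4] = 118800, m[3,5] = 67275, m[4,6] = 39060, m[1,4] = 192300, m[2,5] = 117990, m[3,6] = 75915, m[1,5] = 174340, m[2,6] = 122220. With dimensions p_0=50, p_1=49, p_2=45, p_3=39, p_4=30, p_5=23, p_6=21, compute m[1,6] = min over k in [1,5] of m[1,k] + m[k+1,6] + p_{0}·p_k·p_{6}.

m[1,6] = min over k∈[1,5] of m[1,k]+m[k+1,6]+p_{0}·p_k·p_{6}.
k=1: 0 + 122220 + 50·49·21 = 173670; k=2: 110250 + 75915 + 50·45·21 = 233415; k=3: 181545 + 39060 + 50·39·21 = 261555; k=4: 192300 + 14490 + 50·30·21 = 238290; k=5: 174340 + 0 + 50·23·21 = 198490.
Minimum: 173670 at k=1.

173670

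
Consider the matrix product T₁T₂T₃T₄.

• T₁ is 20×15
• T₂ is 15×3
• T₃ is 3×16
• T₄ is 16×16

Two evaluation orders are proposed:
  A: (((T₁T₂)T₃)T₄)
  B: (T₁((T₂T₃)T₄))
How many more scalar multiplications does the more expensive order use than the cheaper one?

Order A = (((T₁T₂)T₃)T₄): (T₁T₂): 20×15 by 15×3 → 20×3, cost 20·15·3 = 900; ((T₁T₂)T₃): 20×3 by 3×16 → 20×16, cost 20·3·16 = 960; cumulative 1860; (((T₁T₂)T₃)T₄): 20×16 by 16×16 → 20×16, cost 20·16·16 = 5120; cumulative 6980. Total 6980.
Order B = (T₁((T₂T₃)T₄)): (T₂T₃): 15×3 by 3×16 → 15×16, cost 15·3·16 = 720; ((T₂T₃)T₄): 15×16 by 16×16 → 15×16, cost 15·16·16 = 3840; cumulative 4560; (T₁((T₂T₃)T₄)): 20×15 by 15×16 → 20×16, cost 20·15·16 = 4800; cumulative 9360. Total 9360.
Difference: |6980 − 9360| = 2380.

2380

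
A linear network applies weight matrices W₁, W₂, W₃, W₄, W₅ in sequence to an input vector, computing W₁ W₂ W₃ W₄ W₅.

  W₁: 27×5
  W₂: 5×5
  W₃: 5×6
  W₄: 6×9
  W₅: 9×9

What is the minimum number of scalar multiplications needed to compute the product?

Adjacent pairs: W₁W₂ = 27·5·5 = 675; W₂W₃ = 5·5·6 = 150; W₃W₄ = 5·6·9 = 270; W₄W₅ = 6·9·9 = 486.
Length 3: W₁..W₃: k=1: 0+150+27·5·6=960; k=2: 675+0+27·5·6=1485 → min 960 | W₂..W₄: k=2: 0+270+5·5·9=495; k=3: 150+0+5·6·9=420 → min 420 | W₃..W₅: k=3: 0+486+5·6·9=756; k=4: 270+0+5·9·9=675 → min 675.
Length 4: W₁..W₄: k=1: 0+420+27·5·9=1635; k=2: 675+270+27·5·9=2160; k=3: 960+0+27·6·9=2418 → min 1635 | W₂..W₅: k=2: 0+675+5·5·9=900; k=3: 150+486+5·6·9=906; k=4: 420+0+5·9·9=825 → min 825.
Length 5: W₁..W₅: k=1: 0+825+27·5·9=2040; k=2: 675+675+27·5·9=2565; k=3: 960+486+27·6·9=2904; k=4: 1635+0+27·9·9=3822 → min 2040.
Optimal order: (W₁ (((W₂ W₃) W₄) W₅)) with cost 2040.

2040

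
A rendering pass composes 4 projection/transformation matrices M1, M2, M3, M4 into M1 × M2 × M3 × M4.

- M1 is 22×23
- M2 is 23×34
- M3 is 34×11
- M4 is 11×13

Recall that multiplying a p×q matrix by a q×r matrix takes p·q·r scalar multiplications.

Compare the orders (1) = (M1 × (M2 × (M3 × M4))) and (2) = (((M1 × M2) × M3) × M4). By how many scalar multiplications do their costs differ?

Order (1) = (M1 × (M2 × (M3 × M4))): (M3 × M4): 34×11 by 11×13 → 34×13, cost 34·11·13 = 4862; (M2 × (M3 × M4)): 23×34 by 34×13 → 23×13, cost 23·34·13 = 10166; cumulative 15028; (M1 × (M2 × (M3 × M4))): 22×23 by 23×13 → 22×13, cost 22·23·13 = 6578; cumulative 21606. Total 21606.
Order (2) = (((M1 × M2) × M3) × M4): (M1 × M2): 22×23 by 23×34 → 22×34, cost 22·23·34 = 17204; ((M1 × M2) × M3): 22×34 by 34×11 → 22×11, cost 22·34·11 = 8228; cumulative 25432; (((M1 × M2) × M3) × M4): 22×11 by 11×13 → 22×13, cost 22·11·13 = 3146; cumulative 28578. Total 28578.
Difference: |21606 − 28578| = 6972.

6972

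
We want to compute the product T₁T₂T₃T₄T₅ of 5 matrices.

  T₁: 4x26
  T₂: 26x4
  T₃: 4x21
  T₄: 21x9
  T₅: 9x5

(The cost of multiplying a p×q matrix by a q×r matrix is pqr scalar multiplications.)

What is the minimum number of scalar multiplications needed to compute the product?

1432

Adjacent pairs: T₁T₂ = 4·26·4 = 416; T₂T₃ = 26·4·21 = 2184; T₃T₄ = 4·21·9 = 756; T₄T₅ = 21·9·5 = 945.
Length 3: T₁..T₃: k=1: 0+2184+4·26·21=4368; k=2: 416+0+4·4·21=752 → min 752 | T₂..T₄: k=2: 0+756+26·4·9=1692; k=3: 2184+0+26·21·9=7098 → min 1692 | T₃..T₅: k=3: 0+945+4·21·5=1365; k=4: 756+0+4·9·5=936 → min 936.
Length 4: T₁..T₄: k=1: 0+1692+4·26·9=2628; k=2: 416+756+4·4·9=1316; k=3: 752+0+4·21·9=1508 → min 1316 | T₂..T₅: k=2: 0+936+26·4·5=1456; k=3: 2184+945+26·21·5=5859; k=4: 1692+0+26·9·5=2862 → min 1456.
Length 5: T₁..T₅: k=1: 0+1456+4·26·5=1976; k=2: 416+936+4·4·5=1432; k=3: 752+945+4·21·5=2117; k=4: 1316+0+4·9·5=1496 → min 1432.
Optimal order: ((T₁T₂)((T₃T₄)T₅)) with cost 1432.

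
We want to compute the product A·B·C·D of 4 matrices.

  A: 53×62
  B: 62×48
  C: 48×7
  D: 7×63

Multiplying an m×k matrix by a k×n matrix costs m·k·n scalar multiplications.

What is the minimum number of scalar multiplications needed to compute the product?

Adjacent pairs: AB = 53·62·48 = 157728; BC = 62·48·7 = 20832; CD = 48·7·63 = 21168.
Length 3: A..C: k=1: 0+20832+53·62·7=43834; k=2: 157728+0+53·48·7=175536 → min 43834 | B..D: k=2: 0+21168+62·48·63=208656; k=3: 20832+0+62·7·63=48174 → min 48174.
Length 4: A..D: k=1: 0+48174+53·62·63=255192; k=2: 157728+21168+53·48·63=339168; k=3: 43834+0+53·7·63=67207 → min 67207.
Optimal order: ((A·(B·C))·D) with cost 67207.

67207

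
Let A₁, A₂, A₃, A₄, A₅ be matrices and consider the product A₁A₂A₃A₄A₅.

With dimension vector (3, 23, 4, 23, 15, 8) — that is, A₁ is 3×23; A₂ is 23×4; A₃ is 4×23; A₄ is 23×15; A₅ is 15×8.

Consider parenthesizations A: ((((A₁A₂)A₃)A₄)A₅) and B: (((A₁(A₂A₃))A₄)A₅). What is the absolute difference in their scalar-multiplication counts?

Order A = ((((A₁A₂)A₃)A₄)A₅): (A₁A₂): 3×23 by 23×4 → 3×4, cost 3·23·4 = 276; ((A₁A₂)A₃): 3×4 by 4×23 → 3×23, cost 3·4·23 = 276; cumulative 552; (((A₁A₂)A₃)A₄): 3×23 by 23×15 → 3×15, cost 3·23·15 = 1035; cumulative 1587; ((((A₁A₂)A₃)A₄)A₅): 3×15 by 15×8 → 3×8, cost 3·15·8 = 360; cumulative 1947. Total 1947.
Order B = (((A₁(A₂A₃))A₄)A₅): (A₂A₃): 23×4 by 4×23 → 23×23, cost 23·4·23 = 2116; (A₁(A₂A₃)): 3×23 by 23×23 → 3×23, cost 3·23·23 = 1587; cumulative 3703; ((A₁(A₂A₃))A₄): 3×23 by 23×15 → 3×15, cost 3·23·15 = 1035; cumulative 4738; (((A₁(A₂A₃))A₄)A₅): 3×15 by 15×8 → 3×8, cost 3·15·8 = 360; cumulative 5098. Total 5098.
Difference: |1947 − 5098| = 3151.

3151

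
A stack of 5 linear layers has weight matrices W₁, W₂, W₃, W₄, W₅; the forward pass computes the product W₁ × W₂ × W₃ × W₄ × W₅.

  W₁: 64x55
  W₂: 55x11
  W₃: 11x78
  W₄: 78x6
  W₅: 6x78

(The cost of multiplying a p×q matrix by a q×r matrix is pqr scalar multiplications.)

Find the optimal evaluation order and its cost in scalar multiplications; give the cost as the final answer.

Adjacent pairs: W₁W₂ = 64·55·11 = 38720; W₂W₃ = 55·11·78 = 47190; W₃W₄ = 11·78·6 = 5148; W₄W₅ = 78·6·78 = 36504.
Length 3: W₁..W₃: k=1: 0+47190+64·55·78=321750; k=2: 38720+0+64·11·78=93632 → min 93632 | W₂..W₄: k=2: 0+5148+55·11·6=8778; k=3: 47190+0+55·78·6=72930 → min 8778 | W₃..W₅: k=3: 0+36504+11·78·78=103428; k=4: 5148+0+11·6·78=10296 → min 10296.
Length 4: W₁..W₄: k=1: 0+8778+64·55·6=29898; k=2: 38720+5148+64·11·6=48092; k=3: 93632+0+64·78·6=123584 → min 29898 | W₂..W₅: k=2: 0+10296+55·11·78=57486; k=3: 47190+36504+55·78·78=418314; k=4: 8778+0+55·6·78=34518 → min 34518.
Length 5: W₁..W₅: k=1: 0+34518+64·55·78=309078; k=2: 38720+10296+64·11·78=103928; k=3: 93632+36504+64·78·78=519512; k=4: 29898+0+64·6·78=59850 → min 59850.
Optimal parenthesization: ((W₁ × (W₂ × (W₃ × W₄))) × W₅) with cost 59850.

59850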